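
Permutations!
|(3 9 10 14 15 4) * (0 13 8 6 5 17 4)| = |(0 13 8 6 5 17 4 3 9 10 14 15)| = 12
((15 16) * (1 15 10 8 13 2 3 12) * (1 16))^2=((1 15)(2 3 12 16 10 8 13))^2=(2 12 10 13 3 16 8)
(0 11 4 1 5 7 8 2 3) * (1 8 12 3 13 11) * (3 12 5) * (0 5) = (0 1 3 5 7)(2 13 11 4 8) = [1, 3, 13, 5, 8, 7, 6, 0, 2, 9, 10, 4, 12, 11]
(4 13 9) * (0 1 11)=[1, 11, 2, 3, 13, 5, 6, 7, 8, 4, 10, 0, 12, 9]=(0 1 11)(4 13 9)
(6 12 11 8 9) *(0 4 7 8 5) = (0 4 7 8 9 6 12 11 5) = [4, 1, 2, 3, 7, 0, 12, 8, 9, 6, 10, 5, 11]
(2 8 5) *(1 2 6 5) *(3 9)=(1 2 8)(3 9)(5 6)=[0, 2, 8, 9, 4, 6, 5, 7, 1, 3]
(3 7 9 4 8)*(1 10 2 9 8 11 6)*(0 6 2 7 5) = (0 6 1 10 7 8 3 5)(2 9 4 11) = [6, 10, 9, 5, 11, 0, 1, 8, 3, 4, 7, 2]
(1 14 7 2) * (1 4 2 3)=(1 14 7 3)(2 4)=[0, 14, 4, 1, 2, 5, 6, 3, 8, 9, 10, 11, 12, 13, 7]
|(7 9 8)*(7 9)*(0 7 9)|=4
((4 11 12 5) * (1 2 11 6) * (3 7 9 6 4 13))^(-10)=((1 2 11 12 5 13 3 7 9 6))^(-10)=(13)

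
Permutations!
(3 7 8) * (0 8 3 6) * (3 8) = (0 3 7 8 6) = [3, 1, 2, 7, 4, 5, 0, 8, 6]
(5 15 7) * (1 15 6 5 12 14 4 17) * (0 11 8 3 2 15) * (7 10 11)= (0 7 12 14 4 17 1)(2 15 10 11 8 3)(5 6)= [7, 0, 15, 2, 17, 6, 5, 12, 3, 9, 11, 8, 14, 13, 4, 10, 16, 1]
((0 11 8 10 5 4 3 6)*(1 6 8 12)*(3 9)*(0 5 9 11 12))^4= ((0 12 1 6 5 4 11)(3 8 10 9))^4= (0 5 12 4 1 11 6)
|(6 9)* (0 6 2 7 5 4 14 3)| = 9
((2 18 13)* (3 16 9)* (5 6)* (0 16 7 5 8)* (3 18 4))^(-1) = (0 8 6 5 7 3 4 2 13 18 9 16)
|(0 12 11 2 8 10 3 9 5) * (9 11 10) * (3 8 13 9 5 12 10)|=|(0 10 8 5)(2 13 9 12 3 11)|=12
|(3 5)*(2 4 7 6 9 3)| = |(2 4 7 6 9 3 5)| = 7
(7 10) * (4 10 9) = (4 10 7 9) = [0, 1, 2, 3, 10, 5, 6, 9, 8, 4, 7]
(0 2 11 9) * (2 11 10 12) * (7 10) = (0 11 9)(2 7 10 12) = [11, 1, 7, 3, 4, 5, 6, 10, 8, 0, 12, 9, 2]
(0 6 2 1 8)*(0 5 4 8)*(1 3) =(0 6 2 3 1)(4 8 5) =[6, 0, 3, 1, 8, 4, 2, 7, 5]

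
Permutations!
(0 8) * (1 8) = (0 1 8) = [1, 8, 2, 3, 4, 5, 6, 7, 0]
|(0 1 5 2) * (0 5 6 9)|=4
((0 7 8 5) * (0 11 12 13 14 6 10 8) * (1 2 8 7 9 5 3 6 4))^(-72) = (0 11 14 2 6)(1 3 7 5 13)(4 8 10 9 12) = ((0 9 5 11 12 13 14 4 1 2 8 3 6 10 7))^(-72)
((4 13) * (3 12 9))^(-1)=(3 9 12)(4 13)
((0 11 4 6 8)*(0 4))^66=(11)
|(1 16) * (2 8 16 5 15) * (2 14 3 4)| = 9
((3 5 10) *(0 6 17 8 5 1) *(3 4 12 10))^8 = ((0 6 17 8 5 3 1)(4 12 10))^8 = (0 6 17 8 5 3 1)(4 10 12)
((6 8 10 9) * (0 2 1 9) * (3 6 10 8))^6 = ((0 2 1 9 10)(3 6))^6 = (0 2 1 9 10)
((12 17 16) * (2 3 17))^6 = (2 3 17 16 12)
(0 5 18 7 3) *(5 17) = (0 17 5 18 7 3) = [17, 1, 2, 0, 4, 18, 6, 3, 8, 9, 10, 11, 12, 13, 14, 15, 16, 5, 7]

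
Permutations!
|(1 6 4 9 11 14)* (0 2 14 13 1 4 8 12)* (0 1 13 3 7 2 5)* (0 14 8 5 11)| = 13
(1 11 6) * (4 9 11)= (1 4 9 11 6)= [0, 4, 2, 3, 9, 5, 1, 7, 8, 11, 10, 6]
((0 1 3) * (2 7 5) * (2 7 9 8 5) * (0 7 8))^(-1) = (0 9 2 7 3 1)(5 8)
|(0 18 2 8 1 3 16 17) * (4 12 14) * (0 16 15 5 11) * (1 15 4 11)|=|(0 18 2 8 15 5 1 3 4 12 14 11)(16 17)|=12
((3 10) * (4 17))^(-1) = ((3 10)(4 17))^(-1) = (3 10)(4 17)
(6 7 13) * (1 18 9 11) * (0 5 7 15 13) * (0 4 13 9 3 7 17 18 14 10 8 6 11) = (0 5 17 18 3 7 4 13 11 1 14 10 8 6 15 9) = [5, 14, 2, 7, 13, 17, 15, 4, 6, 0, 8, 1, 12, 11, 10, 9, 16, 18, 3]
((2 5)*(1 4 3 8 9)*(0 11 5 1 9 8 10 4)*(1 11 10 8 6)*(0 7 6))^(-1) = ((0 10 4 3 8)(1 7 6)(2 11 5))^(-1) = (0 8 3 4 10)(1 6 7)(2 5 11)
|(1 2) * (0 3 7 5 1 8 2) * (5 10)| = |(0 3 7 10 5 1)(2 8)| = 6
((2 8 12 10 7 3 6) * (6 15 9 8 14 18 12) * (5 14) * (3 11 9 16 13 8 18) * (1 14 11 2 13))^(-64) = (18)(1 14 3 15 16)(6 8 13)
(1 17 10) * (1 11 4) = (1 17 10 11 4) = [0, 17, 2, 3, 1, 5, 6, 7, 8, 9, 11, 4, 12, 13, 14, 15, 16, 10]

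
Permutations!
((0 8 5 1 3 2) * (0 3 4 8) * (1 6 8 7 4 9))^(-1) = (1 9)(2 3)(4 7)(5 8 6)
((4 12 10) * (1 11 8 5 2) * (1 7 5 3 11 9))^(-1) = ((1 9)(2 7 5)(3 11 8)(4 12 10))^(-1) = (1 9)(2 5 7)(3 8 11)(4 10 12)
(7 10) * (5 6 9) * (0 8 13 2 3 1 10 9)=(0 8 13 2 3 1 10 7 9 5 6)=[8, 10, 3, 1, 4, 6, 0, 9, 13, 5, 7, 11, 12, 2]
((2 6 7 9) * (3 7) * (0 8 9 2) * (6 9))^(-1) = ((0 8 6 3 7 2 9))^(-1) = (0 9 2 7 3 6 8)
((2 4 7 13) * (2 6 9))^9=((2 4 7 13 6 9))^9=(2 13)(4 6)(7 9)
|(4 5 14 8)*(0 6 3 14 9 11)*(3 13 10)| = 11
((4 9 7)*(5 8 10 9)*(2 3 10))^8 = (10)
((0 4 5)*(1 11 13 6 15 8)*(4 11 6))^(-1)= (0 5 4 13 11)(1 8 15 6)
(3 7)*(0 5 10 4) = (0 5 10 4)(3 7) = [5, 1, 2, 7, 0, 10, 6, 3, 8, 9, 4]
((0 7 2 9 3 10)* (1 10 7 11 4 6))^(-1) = (0 10 1 6 4 11)(2 7 3 9)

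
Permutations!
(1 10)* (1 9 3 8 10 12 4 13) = (1 12 4 13)(3 8 10 9) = [0, 12, 2, 8, 13, 5, 6, 7, 10, 3, 9, 11, 4, 1]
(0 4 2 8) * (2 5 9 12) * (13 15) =(0 4 5 9 12 2 8)(13 15) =[4, 1, 8, 3, 5, 9, 6, 7, 0, 12, 10, 11, 2, 15, 14, 13]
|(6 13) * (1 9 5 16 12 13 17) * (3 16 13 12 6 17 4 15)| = 5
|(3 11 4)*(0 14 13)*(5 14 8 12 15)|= 21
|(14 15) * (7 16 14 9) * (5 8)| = |(5 8)(7 16 14 15 9)| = 10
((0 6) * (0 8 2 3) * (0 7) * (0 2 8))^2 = ((8)(0 6)(2 3 7))^2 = (8)(2 7 3)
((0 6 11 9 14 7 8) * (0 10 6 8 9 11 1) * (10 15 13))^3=(0 13 1 15 6 8 10)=((0 8 15 13 10 6 1)(7 9 14))^3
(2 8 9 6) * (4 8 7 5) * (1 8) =(1 8 9 6 2 7 5 4) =[0, 8, 7, 3, 1, 4, 2, 5, 9, 6]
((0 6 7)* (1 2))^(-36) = ((0 6 7)(1 2))^(-36) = (7)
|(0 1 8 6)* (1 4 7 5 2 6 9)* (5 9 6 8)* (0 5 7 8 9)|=|(0 4 8 6 5 2 9 1 7)|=9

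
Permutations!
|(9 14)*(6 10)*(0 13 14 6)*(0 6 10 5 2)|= |(0 13 14 9 10 6 5 2)|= 8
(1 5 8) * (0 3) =(0 3)(1 5 8) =[3, 5, 2, 0, 4, 8, 6, 7, 1]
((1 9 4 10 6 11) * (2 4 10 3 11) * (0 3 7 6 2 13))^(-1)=(0 13 6 7 4 2 10 9 1 11 3)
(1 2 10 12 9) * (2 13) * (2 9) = [0, 13, 10, 3, 4, 5, 6, 7, 8, 1, 12, 11, 2, 9] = (1 13 9)(2 10 12)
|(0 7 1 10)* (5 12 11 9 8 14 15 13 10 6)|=13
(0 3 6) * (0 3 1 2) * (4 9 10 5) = [1, 2, 0, 6, 9, 4, 3, 7, 8, 10, 5] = (0 1 2)(3 6)(4 9 10 5)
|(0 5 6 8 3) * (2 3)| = 6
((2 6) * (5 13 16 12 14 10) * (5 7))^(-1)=(2 6)(5 7 10 14 12 16 13)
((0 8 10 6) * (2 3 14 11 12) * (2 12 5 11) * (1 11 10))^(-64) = ((0 8 1 11 5 10 6)(2 3 14))^(-64) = (0 6 10 5 11 1 8)(2 14 3)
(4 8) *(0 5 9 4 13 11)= (0 5 9 4 8 13 11)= [5, 1, 2, 3, 8, 9, 6, 7, 13, 4, 10, 0, 12, 11]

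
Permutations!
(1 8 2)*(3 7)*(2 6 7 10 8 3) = (1 3 10 8 6 7 2) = [0, 3, 1, 10, 4, 5, 7, 2, 6, 9, 8]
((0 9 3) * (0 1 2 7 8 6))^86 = (0 8 2 3)(1 9 6 7)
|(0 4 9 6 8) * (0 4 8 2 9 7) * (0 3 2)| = 8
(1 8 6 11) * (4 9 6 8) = (1 4 9 6 11) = [0, 4, 2, 3, 9, 5, 11, 7, 8, 6, 10, 1]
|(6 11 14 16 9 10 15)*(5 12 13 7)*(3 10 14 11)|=12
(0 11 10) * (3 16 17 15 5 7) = (0 11 10)(3 16 17 15 5 7) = [11, 1, 2, 16, 4, 7, 6, 3, 8, 9, 0, 10, 12, 13, 14, 5, 17, 15]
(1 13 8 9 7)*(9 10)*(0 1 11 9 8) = (0 1 13)(7 11 9)(8 10) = [1, 13, 2, 3, 4, 5, 6, 11, 10, 7, 8, 9, 12, 0]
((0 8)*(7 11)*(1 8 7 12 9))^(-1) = (0 8 1 9 12 11 7) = ((0 7 11 12 9 1 8))^(-1)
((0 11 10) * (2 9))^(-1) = (0 10 11)(2 9)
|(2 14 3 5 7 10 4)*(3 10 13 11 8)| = |(2 14 10 4)(3 5 7 13 11 8)| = 12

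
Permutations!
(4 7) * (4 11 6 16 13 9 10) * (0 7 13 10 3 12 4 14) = (0 7 11 6 16 10 14)(3 12 4 13 9) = [7, 1, 2, 12, 13, 5, 16, 11, 8, 3, 14, 6, 4, 9, 0, 15, 10]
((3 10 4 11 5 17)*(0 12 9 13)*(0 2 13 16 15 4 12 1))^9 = (0 1)(2 13)(3 17 5 11 4 15 16 9 12 10)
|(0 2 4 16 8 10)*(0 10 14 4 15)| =|(0 2 15)(4 16 8 14)| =12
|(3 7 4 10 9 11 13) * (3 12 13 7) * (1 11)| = 6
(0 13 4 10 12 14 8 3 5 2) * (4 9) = (0 13 9 4 10 12 14 8 3 5 2) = [13, 1, 0, 5, 10, 2, 6, 7, 3, 4, 12, 11, 14, 9, 8]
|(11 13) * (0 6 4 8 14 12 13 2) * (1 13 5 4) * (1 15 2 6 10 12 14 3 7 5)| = |(0 10 12 1 13 11 6 15 2)(3 7 5 4 8)| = 45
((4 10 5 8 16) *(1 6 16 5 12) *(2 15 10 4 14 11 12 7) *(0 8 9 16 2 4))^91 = (0 8 5 9 16 14 11 12 1 6 2 15 10 7 4)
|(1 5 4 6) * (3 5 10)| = 6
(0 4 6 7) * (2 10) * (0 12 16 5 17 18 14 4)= (2 10)(4 6 7 12 16 5 17 18 14)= [0, 1, 10, 3, 6, 17, 7, 12, 8, 9, 2, 11, 16, 13, 4, 15, 5, 18, 14]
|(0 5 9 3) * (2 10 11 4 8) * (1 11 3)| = |(0 5 9 1 11 4 8 2 10 3)| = 10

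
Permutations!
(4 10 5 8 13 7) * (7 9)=(4 10 5 8 13 9 7)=[0, 1, 2, 3, 10, 8, 6, 4, 13, 7, 5, 11, 12, 9]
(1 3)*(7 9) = (1 3)(7 9) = [0, 3, 2, 1, 4, 5, 6, 9, 8, 7]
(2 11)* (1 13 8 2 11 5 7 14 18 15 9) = (1 13 8 2 5 7 14 18 15 9) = [0, 13, 5, 3, 4, 7, 6, 14, 2, 1, 10, 11, 12, 8, 18, 9, 16, 17, 15]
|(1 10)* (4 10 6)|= 4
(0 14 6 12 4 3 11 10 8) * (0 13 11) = (0 14 6 12 4 3)(8 13 11 10) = [14, 1, 2, 0, 3, 5, 12, 7, 13, 9, 8, 10, 4, 11, 6]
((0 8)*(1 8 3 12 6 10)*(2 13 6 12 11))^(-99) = (13) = ((0 3 11 2 13 6 10 1 8))^(-99)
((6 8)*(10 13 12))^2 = ((6 8)(10 13 12))^2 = (10 12 13)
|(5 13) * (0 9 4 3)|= 4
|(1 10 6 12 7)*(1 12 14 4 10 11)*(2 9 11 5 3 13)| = |(1 5 3 13 2 9 11)(4 10 6 14)(7 12)| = 28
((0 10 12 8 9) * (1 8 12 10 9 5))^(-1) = (12)(0 9)(1 5 8)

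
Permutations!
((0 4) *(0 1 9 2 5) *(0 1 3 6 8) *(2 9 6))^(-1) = (9)(0 8 6 1 5 2 3 4)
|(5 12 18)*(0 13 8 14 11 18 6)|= |(0 13 8 14 11 18 5 12 6)|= 9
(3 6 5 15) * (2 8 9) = (2 8 9)(3 6 5 15) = [0, 1, 8, 6, 4, 15, 5, 7, 9, 2, 10, 11, 12, 13, 14, 3]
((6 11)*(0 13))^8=(13)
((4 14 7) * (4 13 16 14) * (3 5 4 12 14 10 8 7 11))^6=(7 13 16 10 8)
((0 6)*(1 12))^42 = (12)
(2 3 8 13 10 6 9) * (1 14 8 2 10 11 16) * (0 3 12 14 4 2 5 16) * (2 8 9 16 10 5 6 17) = [3, 4, 12, 6, 8, 10, 16, 7, 13, 5, 17, 0, 14, 11, 9, 15, 1, 2] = (0 3 6 16 1 4 8 13 11)(2 12 14 9 5 10 17)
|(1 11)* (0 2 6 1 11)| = 4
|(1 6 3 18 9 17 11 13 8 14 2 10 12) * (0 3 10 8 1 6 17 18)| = 12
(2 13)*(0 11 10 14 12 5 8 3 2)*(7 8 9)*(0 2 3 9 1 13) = [11, 13, 0, 3, 4, 1, 6, 8, 9, 7, 14, 10, 5, 2, 12] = (0 11 10 14 12 5 1 13 2)(7 8 9)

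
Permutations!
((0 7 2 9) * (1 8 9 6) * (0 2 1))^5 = (0 2 8 7 6 9 1)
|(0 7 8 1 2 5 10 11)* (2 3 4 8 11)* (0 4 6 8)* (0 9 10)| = 8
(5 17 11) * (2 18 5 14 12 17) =(2 18 5)(11 14 12 17) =[0, 1, 18, 3, 4, 2, 6, 7, 8, 9, 10, 14, 17, 13, 12, 15, 16, 11, 5]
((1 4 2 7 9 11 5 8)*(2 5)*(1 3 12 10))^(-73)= ((1 4 5 8 3 12 10)(2 7 9 11))^(-73)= (1 3 4 12 5 10 8)(2 11 9 7)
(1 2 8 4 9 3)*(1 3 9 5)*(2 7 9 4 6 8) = (1 7 9 4 5)(6 8) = [0, 7, 2, 3, 5, 1, 8, 9, 6, 4]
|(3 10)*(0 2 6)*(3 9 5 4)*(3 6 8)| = |(0 2 8 3 10 9 5 4 6)| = 9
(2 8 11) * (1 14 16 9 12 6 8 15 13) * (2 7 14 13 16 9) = (1 13)(2 15 16)(6 8 11 7 14 9 12) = [0, 13, 15, 3, 4, 5, 8, 14, 11, 12, 10, 7, 6, 1, 9, 16, 2]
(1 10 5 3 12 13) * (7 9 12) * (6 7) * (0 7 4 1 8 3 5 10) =(0 7 9 12 13 8 3 6 4 1) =[7, 0, 2, 6, 1, 5, 4, 9, 3, 12, 10, 11, 13, 8]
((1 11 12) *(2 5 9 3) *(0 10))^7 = ((0 10)(1 11 12)(2 5 9 3))^7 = (0 10)(1 11 12)(2 3 9 5)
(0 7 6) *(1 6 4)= [7, 6, 2, 3, 1, 5, 0, 4]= (0 7 4 1 6)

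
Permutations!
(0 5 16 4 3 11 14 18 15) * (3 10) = (0 5 16 4 10 3 11 14 18 15) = [5, 1, 2, 11, 10, 16, 6, 7, 8, 9, 3, 14, 12, 13, 18, 0, 4, 17, 15]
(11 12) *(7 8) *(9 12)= (7 8)(9 12 11)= [0, 1, 2, 3, 4, 5, 6, 8, 7, 12, 10, 9, 11]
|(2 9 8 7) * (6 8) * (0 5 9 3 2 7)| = 10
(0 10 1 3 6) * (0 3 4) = [10, 4, 2, 6, 0, 5, 3, 7, 8, 9, 1] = (0 10 1 4)(3 6)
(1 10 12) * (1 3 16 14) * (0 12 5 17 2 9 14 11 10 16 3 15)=[12, 16, 9, 3, 4, 17, 6, 7, 8, 14, 5, 10, 15, 13, 1, 0, 11, 2]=(0 12 15)(1 16 11 10 5 17 2 9 14)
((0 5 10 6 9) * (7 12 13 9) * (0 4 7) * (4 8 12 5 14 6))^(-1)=((0 14 6)(4 7 5 10)(8 12 13 9))^(-1)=(0 6 14)(4 10 5 7)(8 9 13 12)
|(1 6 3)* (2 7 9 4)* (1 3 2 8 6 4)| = |(1 4 8 6 2 7 9)| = 7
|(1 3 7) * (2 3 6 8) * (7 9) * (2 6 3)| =4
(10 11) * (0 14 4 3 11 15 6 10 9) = [14, 1, 2, 11, 3, 5, 10, 7, 8, 0, 15, 9, 12, 13, 4, 6] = (0 14 4 3 11 9)(6 10 15)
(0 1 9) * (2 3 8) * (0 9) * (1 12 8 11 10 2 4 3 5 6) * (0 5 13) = [12, 5, 13, 11, 3, 6, 1, 7, 4, 9, 2, 10, 8, 0] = (0 12 8 4 3 11 10 2 13)(1 5 6)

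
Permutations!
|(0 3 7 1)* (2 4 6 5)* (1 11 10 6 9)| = 11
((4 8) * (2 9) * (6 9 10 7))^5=((2 10 7 6 9)(4 8))^5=(10)(4 8)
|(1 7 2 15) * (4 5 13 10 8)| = 20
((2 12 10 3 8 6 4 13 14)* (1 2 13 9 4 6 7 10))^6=(14)(3 7)(8 10)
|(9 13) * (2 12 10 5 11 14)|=6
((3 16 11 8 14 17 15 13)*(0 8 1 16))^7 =(17)(1 16 11)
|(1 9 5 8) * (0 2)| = 4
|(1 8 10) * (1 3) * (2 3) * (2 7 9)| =7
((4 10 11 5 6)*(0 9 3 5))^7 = (0 11 10 4 6 5 3 9)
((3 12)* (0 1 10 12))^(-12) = (0 12 1 3 10)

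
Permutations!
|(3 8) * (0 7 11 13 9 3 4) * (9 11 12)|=|(0 7 12 9 3 8 4)(11 13)|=14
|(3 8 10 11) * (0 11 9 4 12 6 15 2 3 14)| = 9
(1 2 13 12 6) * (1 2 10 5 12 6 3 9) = (1 10 5 12 3 9)(2 13 6) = [0, 10, 13, 9, 4, 12, 2, 7, 8, 1, 5, 11, 3, 6]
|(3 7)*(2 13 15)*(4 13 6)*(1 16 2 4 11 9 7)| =24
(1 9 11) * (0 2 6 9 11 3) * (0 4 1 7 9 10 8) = (0 2 6 10 8)(1 11 7 9 3 4) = [2, 11, 6, 4, 1, 5, 10, 9, 0, 3, 8, 7]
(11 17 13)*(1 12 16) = (1 12 16)(11 17 13) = [0, 12, 2, 3, 4, 5, 6, 7, 8, 9, 10, 17, 16, 11, 14, 15, 1, 13]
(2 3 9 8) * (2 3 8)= (2 8 3 9)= [0, 1, 8, 9, 4, 5, 6, 7, 3, 2]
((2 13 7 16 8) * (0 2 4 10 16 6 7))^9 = ((0 2 13)(4 10 16 8)(6 7))^9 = (4 10 16 8)(6 7)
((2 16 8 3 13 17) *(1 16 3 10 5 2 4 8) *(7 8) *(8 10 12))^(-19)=((1 16)(2 3 13 17 4 7 10 5)(8 12))^(-19)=(1 16)(2 7 13 5 4 3 10 17)(8 12)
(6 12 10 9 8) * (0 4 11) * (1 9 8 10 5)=(0 4 11)(1 9 10 8 6 12 5)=[4, 9, 2, 3, 11, 1, 12, 7, 6, 10, 8, 0, 5]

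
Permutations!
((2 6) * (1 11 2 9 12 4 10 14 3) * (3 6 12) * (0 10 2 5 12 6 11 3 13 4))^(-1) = ((0 10 14 11 5 12)(1 3)(2 6 9 13 4))^(-1) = (0 12 5 11 14 10)(1 3)(2 4 13 9 6)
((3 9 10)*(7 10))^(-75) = ((3 9 7 10))^(-75) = (3 9 7 10)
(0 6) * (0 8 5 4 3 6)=(3 6 8 5 4)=[0, 1, 2, 6, 3, 4, 8, 7, 5]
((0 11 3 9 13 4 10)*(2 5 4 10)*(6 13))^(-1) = ((0 11 3 9 6 13 10)(2 5 4))^(-1) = (0 10 13 6 9 3 11)(2 4 5)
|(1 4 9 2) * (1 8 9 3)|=|(1 4 3)(2 8 9)|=3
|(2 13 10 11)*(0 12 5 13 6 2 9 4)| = 8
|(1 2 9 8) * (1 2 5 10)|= 3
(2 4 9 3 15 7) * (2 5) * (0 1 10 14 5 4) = (0 1 10 14 5 2)(3 15 7 4 9) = [1, 10, 0, 15, 9, 2, 6, 4, 8, 3, 14, 11, 12, 13, 5, 7]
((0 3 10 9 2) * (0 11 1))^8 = (0 3 10 9 2 11 1)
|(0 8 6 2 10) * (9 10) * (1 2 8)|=10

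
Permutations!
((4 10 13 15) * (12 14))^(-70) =((4 10 13 15)(12 14))^(-70) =(4 13)(10 15)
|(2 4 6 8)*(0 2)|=|(0 2 4 6 8)|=5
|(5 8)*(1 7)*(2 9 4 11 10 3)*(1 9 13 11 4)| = 30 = |(1 7 9)(2 13 11 10 3)(5 8)|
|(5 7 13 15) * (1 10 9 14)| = 4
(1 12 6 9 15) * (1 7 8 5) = (1 12 6 9 15 7 8 5) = [0, 12, 2, 3, 4, 1, 9, 8, 5, 15, 10, 11, 6, 13, 14, 7]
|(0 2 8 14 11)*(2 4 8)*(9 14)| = |(0 4 8 9 14 11)| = 6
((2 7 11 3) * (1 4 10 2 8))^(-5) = ((1 4 10 2 7 11 3 8))^(-5) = (1 2 3 4 7 8 10 11)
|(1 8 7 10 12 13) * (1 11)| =|(1 8 7 10 12 13 11)| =7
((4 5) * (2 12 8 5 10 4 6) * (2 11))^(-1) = ((2 12 8 5 6 11)(4 10))^(-1) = (2 11 6 5 8 12)(4 10)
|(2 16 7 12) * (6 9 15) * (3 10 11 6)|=|(2 16 7 12)(3 10 11 6 9 15)|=12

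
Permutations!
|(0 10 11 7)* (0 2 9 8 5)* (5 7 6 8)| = 9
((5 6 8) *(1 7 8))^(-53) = (1 8 6 7 5)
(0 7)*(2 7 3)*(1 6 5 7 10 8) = (0 3 2 10 8 1 6 5 7) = [3, 6, 10, 2, 4, 7, 5, 0, 1, 9, 8]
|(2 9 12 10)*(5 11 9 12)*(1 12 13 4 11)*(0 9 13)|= |(0 9 5 1 12 10 2)(4 11 13)|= 21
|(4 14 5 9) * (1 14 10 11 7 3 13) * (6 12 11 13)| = |(1 14 5 9 4 10 13)(3 6 12 11 7)| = 35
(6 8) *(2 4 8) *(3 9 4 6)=[0, 1, 6, 9, 8, 5, 2, 7, 3, 4]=(2 6)(3 9 4 8)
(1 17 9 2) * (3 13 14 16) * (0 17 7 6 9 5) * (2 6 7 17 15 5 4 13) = (0 15 5)(1 17 4 13 14 16 3 2)(6 9) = [15, 17, 1, 2, 13, 0, 9, 7, 8, 6, 10, 11, 12, 14, 16, 5, 3, 4]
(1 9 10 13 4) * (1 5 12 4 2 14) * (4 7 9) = (1 4 5 12 7 9 10 13 2 14) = [0, 4, 14, 3, 5, 12, 6, 9, 8, 10, 13, 11, 7, 2, 1]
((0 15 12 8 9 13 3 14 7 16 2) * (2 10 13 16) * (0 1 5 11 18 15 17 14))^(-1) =((0 17 14 7 2 1 5 11 18 15 12 8 9 16 10 13 3))^(-1) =(0 3 13 10 16 9 8 12 15 18 11 5 1 2 7 14 17)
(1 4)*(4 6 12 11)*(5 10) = [0, 6, 2, 3, 1, 10, 12, 7, 8, 9, 5, 4, 11] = (1 6 12 11 4)(5 10)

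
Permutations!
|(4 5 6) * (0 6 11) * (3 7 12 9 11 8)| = 10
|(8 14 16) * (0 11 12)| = |(0 11 12)(8 14 16)| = 3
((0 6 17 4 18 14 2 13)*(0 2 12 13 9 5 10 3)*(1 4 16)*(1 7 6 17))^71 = (0 18 10 1 9 7 13 17 14 3 4 5 6 2 16 12)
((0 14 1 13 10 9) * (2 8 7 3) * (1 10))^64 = (14)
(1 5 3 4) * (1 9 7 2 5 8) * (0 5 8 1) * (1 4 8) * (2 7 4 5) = (0 2 1 5 3 8)(4 9) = [2, 5, 1, 8, 9, 3, 6, 7, 0, 4]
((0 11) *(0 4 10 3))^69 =((0 11 4 10 3))^69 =(0 3 10 4 11)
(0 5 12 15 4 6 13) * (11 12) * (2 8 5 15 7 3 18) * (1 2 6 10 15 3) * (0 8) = (0 3 18 6 13 8 5 11 12 7 1 2)(4 10 15) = [3, 2, 0, 18, 10, 11, 13, 1, 5, 9, 15, 12, 7, 8, 14, 4, 16, 17, 6]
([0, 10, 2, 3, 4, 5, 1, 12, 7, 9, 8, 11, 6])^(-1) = (1 6 12 7 8 10)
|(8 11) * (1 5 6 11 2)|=|(1 5 6 11 8 2)|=6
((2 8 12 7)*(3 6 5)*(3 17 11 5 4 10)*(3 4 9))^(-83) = ((2 8 12 7)(3 6 9)(4 10)(5 17 11))^(-83) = (2 8 12 7)(3 6 9)(4 10)(5 17 11)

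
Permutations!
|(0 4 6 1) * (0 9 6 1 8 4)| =|(1 9 6 8 4)| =5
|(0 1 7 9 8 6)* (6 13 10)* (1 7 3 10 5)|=10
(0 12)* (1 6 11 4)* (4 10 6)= [12, 4, 2, 3, 1, 5, 11, 7, 8, 9, 6, 10, 0]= (0 12)(1 4)(6 11 10)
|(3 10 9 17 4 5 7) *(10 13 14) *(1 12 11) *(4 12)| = |(1 4 5 7 3 13 14 10 9 17 12 11)| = 12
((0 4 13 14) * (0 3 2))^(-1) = (0 2 3 14 13 4)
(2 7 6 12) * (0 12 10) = (0 12 2 7 6 10) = [12, 1, 7, 3, 4, 5, 10, 6, 8, 9, 0, 11, 2]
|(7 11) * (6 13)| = 2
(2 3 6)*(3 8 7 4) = (2 8 7 4 3 6) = [0, 1, 8, 6, 3, 5, 2, 4, 7]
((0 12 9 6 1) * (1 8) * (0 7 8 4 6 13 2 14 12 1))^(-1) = (0 8 7 1)(2 13 9 12 14)(4 6)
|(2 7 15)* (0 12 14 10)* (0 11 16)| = |(0 12 14 10 11 16)(2 7 15)| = 6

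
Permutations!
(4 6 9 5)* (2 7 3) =(2 7 3)(4 6 9 5) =[0, 1, 7, 2, 6, 4, 9, 3, 8, 5]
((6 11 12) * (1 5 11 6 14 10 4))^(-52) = (1 14 5 10 11 4 12)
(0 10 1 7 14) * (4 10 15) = (0 15 4 10 1 7 14) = [15, 7, 2, 3, 10, 5, 6, 14, 8, 9, 1, 11, 12, 13, 0, 4]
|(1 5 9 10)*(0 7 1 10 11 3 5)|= |(0 7 1)(3 5 9 11)|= 12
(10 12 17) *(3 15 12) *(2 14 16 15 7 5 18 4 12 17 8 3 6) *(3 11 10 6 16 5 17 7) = [0, 1, 14, 3, 12, 18, 2, 17, 11, 9, 16, 10, 8, 13, 5, 7, 15, 6, 4] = (2 14 5 18 4 12 8 11 10 16 15 7 17 6)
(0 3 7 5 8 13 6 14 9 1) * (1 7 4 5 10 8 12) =(0 3 4 5 12 1)(6 14 9 7 10 8 13) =[3, 0, 2, 4, 5, 12, 14, 10, 13, 7, 8, 11, 1, 6, 9]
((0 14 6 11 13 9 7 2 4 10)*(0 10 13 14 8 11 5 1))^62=((0 8 11 14 6 5 1)(2 4 13 9 7))^62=(0 1 5 6 14 11 8)(2 13 7 4 9)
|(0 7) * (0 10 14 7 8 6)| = 3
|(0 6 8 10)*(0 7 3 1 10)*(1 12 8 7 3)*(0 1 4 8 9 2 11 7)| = |(0 6)(1 10 3 12 9 2 11 7 4 8)| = 10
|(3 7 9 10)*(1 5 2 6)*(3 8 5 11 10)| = 21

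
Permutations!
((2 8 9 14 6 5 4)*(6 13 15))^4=(2 13 4 14 5 9 6 8 15)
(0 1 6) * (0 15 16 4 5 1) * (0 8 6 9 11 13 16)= (0 8 6 15)(1 9 11 13 16 4 5)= [8, 9, 2, 3, 5, 1, 15, 7, 6, 11, 10, 13, 12, 16, 14, 0, 4]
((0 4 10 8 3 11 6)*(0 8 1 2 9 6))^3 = (0 1 6 11 10 9 3 4 2 8)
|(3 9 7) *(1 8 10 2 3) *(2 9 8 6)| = |(1 6 2 3 8 10 9 7)| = 8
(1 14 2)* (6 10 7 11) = (1 14 2)(6 10 7 11) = [0, 14, 1, 3, 4, 5, 10, 11, 8, 9, 7, 6, 12, 13, 2]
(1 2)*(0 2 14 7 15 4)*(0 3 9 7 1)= (0 2)(1 14)(3 9 7 15 4)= [2, 14, 0, 9, 3, 5, 6, 15, 8, 7, 10, 11, 12, 13, 1, 4]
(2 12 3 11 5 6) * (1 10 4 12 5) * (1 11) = (1 10 4 12 3)(2 5 6) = [0, 10, 5, 1, 12, 6, 2, 7, 8, 9, 4, 11, 3]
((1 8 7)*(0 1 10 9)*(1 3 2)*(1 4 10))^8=(0 2 10)(1 7 8)(3 4 9)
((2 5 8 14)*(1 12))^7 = ((1 12)(2 5 8 14))^7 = (1 12)(2 14 8 5)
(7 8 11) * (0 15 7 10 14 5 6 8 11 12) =(0 15 7 11 10 14 5 6 8 12) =[15, 1, 2, 3, 4, 6, 8, 11, 12, 9, 14, 10, 0, 13, 5, 7]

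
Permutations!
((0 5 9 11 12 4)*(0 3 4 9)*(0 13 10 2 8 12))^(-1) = (0 11 9 12 8 2 10 13 5)(3 4)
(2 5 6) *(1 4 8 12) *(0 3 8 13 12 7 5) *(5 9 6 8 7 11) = [3, 4, 0, 7, 13, 8, 2, 9, 11, 6, 10, 5, 1, 12] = (0 3 7 9 6 2)(1 4 13 12)(5 8 11)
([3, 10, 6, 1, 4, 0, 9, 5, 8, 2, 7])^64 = (0 7 1)(2 6 9)(3 5 10)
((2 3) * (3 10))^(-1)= (2 3 10)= ((2 10 3))^(-1)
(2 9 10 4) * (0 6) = [6, 1, 9, 3, 2, 5, 0, 7, 8, 10, 4] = (0 6)(2 9 10 4)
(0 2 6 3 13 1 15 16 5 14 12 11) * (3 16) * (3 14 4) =[2, 15, 6, 13, 3, 4, 16, 7, 8, 9, 10, 0, 11, 1, 12, 14, 5] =(0 2 6 16 5 4 3 13 1 15 14 12 11)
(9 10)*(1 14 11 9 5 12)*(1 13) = (1 14 11 9 10 5 12 13) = [0, 14, 2, 3, 4, 12, 6, 7, 8, 10, 5, 9, 13, 1, 11]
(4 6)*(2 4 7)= [0, 1, 4, 3, 6, 5, 7, 2]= (2 4 6 7)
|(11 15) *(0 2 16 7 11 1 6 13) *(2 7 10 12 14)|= |(0 7 11 15 1 6 13)(2 16 10 12 14)|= 35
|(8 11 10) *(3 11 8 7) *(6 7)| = |(3 11 10 6 7)| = 5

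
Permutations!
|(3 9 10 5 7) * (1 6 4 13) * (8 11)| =20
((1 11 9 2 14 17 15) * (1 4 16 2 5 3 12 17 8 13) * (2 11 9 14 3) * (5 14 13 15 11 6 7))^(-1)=((1 9 14 8 15 4 16 6 7 5 2 3 12 17 11 13))^(-1)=(1 13 11 17 12 3 2 5 7 6 16 4 15 8 14 9)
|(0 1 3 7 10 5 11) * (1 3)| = |(0 3 7 10 5 11)| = 6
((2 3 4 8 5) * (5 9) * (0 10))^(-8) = (10)(2 9 4)(3 5 8)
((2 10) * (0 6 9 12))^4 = (12)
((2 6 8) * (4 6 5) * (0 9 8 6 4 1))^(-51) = (0 2)(1 8)(5 9)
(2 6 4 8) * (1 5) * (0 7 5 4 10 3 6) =(0 7 5 1 4 8 2)(3 6 10) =[7, 4, 0, 6, 8, 1, 10, 5, 2, 9, 3]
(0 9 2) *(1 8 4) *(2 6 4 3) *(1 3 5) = (0 9 6 4 3 2)(1 8 5) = [9, 8, 0, 2, 3, 1, 4, 7, 5, 6]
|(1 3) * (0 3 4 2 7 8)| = |(0 3 1 4 2 7 8)| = 7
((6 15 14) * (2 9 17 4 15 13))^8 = (17)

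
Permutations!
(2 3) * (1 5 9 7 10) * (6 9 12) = (1 5 12 6 9 7 10)(2 3) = [0, 5, 3, 2, 4, 12, 9, 10, 8, 7, 1, 11, 6]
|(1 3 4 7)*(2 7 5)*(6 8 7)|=8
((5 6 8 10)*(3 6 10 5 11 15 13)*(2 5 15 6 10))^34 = (3 13 15 8 6 11 10)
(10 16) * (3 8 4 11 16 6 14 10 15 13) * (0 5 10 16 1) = (0 5 10 6 14 16 15 13 3 8 4 11 1) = [5, 0, 2, 8, 11, 10, 14, 7, 4, 9, 6, 1, 12, 3, 16, 13, 15]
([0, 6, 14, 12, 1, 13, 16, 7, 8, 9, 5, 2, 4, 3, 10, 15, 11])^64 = (1 2 13)(3 6 14)(4 11 5)(10 12 16)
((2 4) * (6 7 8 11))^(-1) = (2 4)(6 11 8 7)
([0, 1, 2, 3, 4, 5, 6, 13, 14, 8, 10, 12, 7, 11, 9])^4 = (8 14 9)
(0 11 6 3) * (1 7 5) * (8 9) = (0 11 6 3)(1 7 5)(8 9) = [11, 7, 2, 0, 4, 1, 3, 5, 9, 8, 10, 6]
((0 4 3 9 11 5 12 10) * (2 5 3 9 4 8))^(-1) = (0 10 12 5 2 8)(3 11 9 4)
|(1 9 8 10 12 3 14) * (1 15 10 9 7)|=10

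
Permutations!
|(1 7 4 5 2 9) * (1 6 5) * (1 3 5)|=|(1 7 4 3 5 2 9 6)|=8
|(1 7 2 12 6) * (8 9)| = 10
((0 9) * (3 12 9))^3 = (0 9 12 3)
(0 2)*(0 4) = (0 2 4) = [2, 1, 4, 3, 0]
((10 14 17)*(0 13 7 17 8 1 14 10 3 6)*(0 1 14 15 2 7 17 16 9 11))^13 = ((0 13 17 3 6 1 15 2 7 16 9 11)(8 14))^13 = (0 13 17 3 6 1 15 2 7 16 9 11)(8 14)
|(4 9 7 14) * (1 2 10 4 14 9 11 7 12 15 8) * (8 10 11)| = |(1 2 11 7 9 12 15 10 4 8)| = 10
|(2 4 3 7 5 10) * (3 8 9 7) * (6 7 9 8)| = |(2 4 6 7 5 10)| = 6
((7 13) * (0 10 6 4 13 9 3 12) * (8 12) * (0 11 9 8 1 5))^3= (0 4 8 9 5 6 7 11 1 10 13 12 3)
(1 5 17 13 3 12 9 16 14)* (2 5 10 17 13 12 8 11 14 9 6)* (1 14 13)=(1 10 17 12 6 2 5)(3 8 11 13)(9 16)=[0, 10, 5, 8, 4, 1, 2, 7, 11, 16, 17, 13, 6, 3, 14, 15, 9, 12]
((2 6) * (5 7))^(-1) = (2 6)(5 7)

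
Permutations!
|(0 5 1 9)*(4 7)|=|(0 5 1 9)(4 7)|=4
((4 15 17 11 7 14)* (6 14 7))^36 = ((4 15 17 11 6 14))^36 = (17)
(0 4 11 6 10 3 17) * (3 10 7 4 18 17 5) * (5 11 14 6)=[18, 1, 2, 11, 14, 3, 7, 4, 8, 9, 10, 5, 12, 13, 6, 15, 16, 0, 17]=(0 18 17)(3 11 5)(4 14 6 7)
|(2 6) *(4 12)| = |(2 6)(4 12)| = 2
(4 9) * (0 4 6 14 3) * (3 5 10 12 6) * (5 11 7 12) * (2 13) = [4, 1, 13, 0, 9, 10, 14, 12, 8, 3, 5, 7, 6, 2, 11] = (0 4 9 3)(2 13)(5 10)(6 14 11 7 12)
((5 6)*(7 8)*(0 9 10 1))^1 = (0 9 10 1)(5 6)(7 8)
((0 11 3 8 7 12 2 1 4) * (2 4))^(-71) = (0 4 12 7 8 3 11)(1 2)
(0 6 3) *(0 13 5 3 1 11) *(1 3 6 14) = [14, 11, 2, 13, 4, 6, 3, 7, 8, 9, 10, 0, 12, 5, 1] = (0 14 1 11)(3 13 5 6)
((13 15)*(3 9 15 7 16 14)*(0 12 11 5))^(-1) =((0 12 11 5)(3 9 15 13 7 16 14))^(-1) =(0 5 11 12)(3 14 16 7 13 15 9)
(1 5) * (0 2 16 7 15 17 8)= (0 2 16 7 15 17 8)(1 5)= [2, 5, 16, 3, 4, 1, 6, 15, 0, 9, 10, 11, 12, 13, 14, 17, 7, 8]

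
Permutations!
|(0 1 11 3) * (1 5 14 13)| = 7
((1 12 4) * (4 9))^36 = (12)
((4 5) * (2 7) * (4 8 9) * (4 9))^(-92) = (9)(4 5 8)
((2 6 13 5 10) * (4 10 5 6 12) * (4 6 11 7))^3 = ((2 12 6 13 11 7 4 10))^3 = (2 13 4 12 11 10 6 7)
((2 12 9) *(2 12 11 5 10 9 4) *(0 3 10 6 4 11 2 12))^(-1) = ((0 3 10 9)(4 12 11 5 6))^(-1) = (0 9 10 3)(4 6 5 11 12)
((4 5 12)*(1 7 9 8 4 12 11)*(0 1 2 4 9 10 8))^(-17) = (12)(0 1 7 10 8 9)(2 11 5 4)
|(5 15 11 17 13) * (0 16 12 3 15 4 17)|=12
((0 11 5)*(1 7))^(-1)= ((0 11 5)(1 7))^(-1)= (0 5 11)(1 7)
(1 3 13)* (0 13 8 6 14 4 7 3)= (0 13 1)(3 8 6 14 4 7)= [13, 0, 2, 8, 7, 5, 14, 3, 6, 9, 10, 11, 12, 1, 4]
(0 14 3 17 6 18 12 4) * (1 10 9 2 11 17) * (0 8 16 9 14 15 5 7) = [15, 10, 11, 1, 8, 7, 18, 0, 16, 2, 14, 17, 4, 13, 3, 5, 9, 6, 12] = (0 15 5 7)(1 10 14 3)(2 11 17 6 18 12 4 8 16 9)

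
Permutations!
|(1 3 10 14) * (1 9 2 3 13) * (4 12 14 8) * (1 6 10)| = |(1 13 6 10 8 4 12 14 9 2 3)| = 11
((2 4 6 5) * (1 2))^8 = (1 6 2 5 4)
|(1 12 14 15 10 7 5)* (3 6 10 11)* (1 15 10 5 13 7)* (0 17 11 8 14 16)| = 26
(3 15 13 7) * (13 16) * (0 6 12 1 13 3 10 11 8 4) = (0 6 12 1 13 7 10 11 8 4)(3 15 16) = [6, 13, 2, 15, 0, 5, 12, 10, 4, 9, 11, 8, 1, 7, 14, 16, 3]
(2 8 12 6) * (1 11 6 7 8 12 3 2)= (1 11 6)(2 12 7 8 3)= [0, 11, 12, 2, 4, 5, 1, 8, 3, 9, 10, 6, 7]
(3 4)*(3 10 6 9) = (3 4 10 6 9) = [0, 1, 2, 4, 10, 5, 9, 7, 8, 3, 6]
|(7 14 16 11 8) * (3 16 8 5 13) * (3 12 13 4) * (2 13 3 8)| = |(2 13 12 3 16 11 5 4 8 7 14)| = 11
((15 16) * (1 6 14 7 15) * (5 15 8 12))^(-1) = (1 16 15 5 12 8 7 14 6)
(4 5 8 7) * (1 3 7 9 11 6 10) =(1 3 7 4 5 8 9 11 6 10) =[0, 3, 2, 7, 5, 8, 10, 4, 9, 11, 1, 6]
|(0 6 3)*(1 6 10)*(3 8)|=6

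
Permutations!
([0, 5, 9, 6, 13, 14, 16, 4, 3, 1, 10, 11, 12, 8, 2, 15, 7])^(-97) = [0, 2, 5, 6, 13, 9, 16, 4, 3, 14, 10, 11, 12, 8, 1, 15, 7]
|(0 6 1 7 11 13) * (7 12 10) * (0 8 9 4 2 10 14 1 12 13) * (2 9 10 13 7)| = |(0 6 12 14 1 7 11)(2 13 8 10)(4 9)| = 28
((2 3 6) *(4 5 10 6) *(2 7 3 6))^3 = (2 3 10 7 5 6 4)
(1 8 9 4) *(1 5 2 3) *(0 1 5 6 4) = (0 1 8 9)(2 3 5)(4 6) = [1, 8, 3, 5, 6, 2, 4, 7, 9, 0]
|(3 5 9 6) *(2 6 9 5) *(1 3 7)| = 5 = |(9)(1 3 2 6 7)|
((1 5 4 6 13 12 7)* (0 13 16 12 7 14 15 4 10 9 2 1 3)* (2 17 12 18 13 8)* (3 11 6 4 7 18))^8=((0 8 2 1 5 10 9 17 12 14 15 7 11 6 16 3)(13 18))^8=(18)(0 12)(1 7)(2 15)(3 17)(5 11)(6 10)(8 14)(9 16)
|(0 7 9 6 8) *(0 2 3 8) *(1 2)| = 4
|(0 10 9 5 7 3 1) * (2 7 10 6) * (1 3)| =15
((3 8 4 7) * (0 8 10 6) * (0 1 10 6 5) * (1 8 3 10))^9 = ((0 3 6 8 4 7 10 5))^9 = (0 3 6 8 4 7 10 5)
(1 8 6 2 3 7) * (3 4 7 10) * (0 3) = (0 3 10)(1 8 6 2 4 7) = [3, 8, 4, 10, 7, 5, 2, 1, 6, 9, 0]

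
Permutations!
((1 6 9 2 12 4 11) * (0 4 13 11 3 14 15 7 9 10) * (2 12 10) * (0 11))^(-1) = ((0 4 3 14 15 7 9 12 13)(1 6 2 10 11))^(-1) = (0 13 12 9 7 15 14 3 4)(1 11 10 2 6)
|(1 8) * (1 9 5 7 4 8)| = |(4 8 9 5 7)| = 5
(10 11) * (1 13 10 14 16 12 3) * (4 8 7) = [0, 13, 2, 1, 8, 5, 6, 4, 7, 9, 11, 14, 3, 10, 16, 15, 12] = (1 13 10 11 14 16 12 3)(4 8 7)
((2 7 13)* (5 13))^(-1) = ((2 7 5 13))^(-1) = (2 13 5 7)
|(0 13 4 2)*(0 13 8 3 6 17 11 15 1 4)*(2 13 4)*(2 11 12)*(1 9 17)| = 13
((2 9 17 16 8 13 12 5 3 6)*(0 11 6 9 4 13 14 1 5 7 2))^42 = ((0 11 6)(1 5 3 9 17 16 8 14)(2 4 13 12 7))^42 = (1 3 17 8)(2 13 7 4 12)(5 9 16 14)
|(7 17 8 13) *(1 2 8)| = 6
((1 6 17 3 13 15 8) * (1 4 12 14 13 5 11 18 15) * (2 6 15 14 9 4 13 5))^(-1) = (1 13 8 15)(2 3 17 6)(4 9 12)(5 14 18 11) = ((1 15 8 13)(2 6 17 3)(4 12 9)(5 11 18 14))^(-1)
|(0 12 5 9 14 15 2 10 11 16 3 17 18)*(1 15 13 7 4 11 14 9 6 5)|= 30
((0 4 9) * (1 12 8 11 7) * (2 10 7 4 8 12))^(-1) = ((12)(0 8 11 4 9)(1 2 10 7))^(-1) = (12)(0 9 4 11 8)(1 7 10 2)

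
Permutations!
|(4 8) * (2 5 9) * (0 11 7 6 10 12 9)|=18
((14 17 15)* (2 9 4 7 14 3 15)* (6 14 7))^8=((2 9 4 6 14 17)(3 15))^8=(2 4 14)(6 17 9)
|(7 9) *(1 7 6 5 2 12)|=7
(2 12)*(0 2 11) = [2, 1, 12, 3, 4, 5, 6, 7, 8, 9, 10, 0, 11] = (0 2 12 11)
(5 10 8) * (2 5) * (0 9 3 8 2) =(0 9 3 8)(2 5 10) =[9, 1, 5, 8, 4, 10, 6, 7, 0, 3, 2]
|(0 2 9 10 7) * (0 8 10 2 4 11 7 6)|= 14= |(0 4 11 7 8 10 6)(2 9)|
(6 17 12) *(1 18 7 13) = (1 18 7 13)(6 17 12) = [0, 18, 2, 3, 4, 5, 17, 13, 8, 9, 10, 11, 6, 1, 14, 15, 16, 12, 7]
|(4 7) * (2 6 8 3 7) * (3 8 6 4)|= |(8)(2 4)(3 7)|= 2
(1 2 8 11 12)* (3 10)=(1 2 8 11 12)(3 10)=[0, 2, 8, 10, 4, 5, 6, 7, 11, 9, 3, 12, 1]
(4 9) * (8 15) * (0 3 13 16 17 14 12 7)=(0 3 13 16 17 14 12 7)(4 9)(8 15)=[3, 1, 2, 13, 9, 5, 6, 0, 15, 4, 10, 11, 7, 16, 12, 8, 17, 14]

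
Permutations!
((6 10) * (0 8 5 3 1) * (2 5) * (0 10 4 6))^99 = ((0 8 2 5 3 1 10)(4 6))^99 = (0 8 2 5 3 1 10)(4 6)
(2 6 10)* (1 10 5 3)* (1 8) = (1 10 2 6 5 3 8) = [0, 10, 6, 8, 4, 3, 5, 7, 1, 9, 2]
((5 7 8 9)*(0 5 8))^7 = (0 5 7)(8 9)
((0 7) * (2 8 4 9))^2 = ((0 7)(2 8 4 9))^2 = (2 4)(8 9)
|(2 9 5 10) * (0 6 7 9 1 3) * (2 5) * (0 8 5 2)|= 12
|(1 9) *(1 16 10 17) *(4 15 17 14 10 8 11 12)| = 18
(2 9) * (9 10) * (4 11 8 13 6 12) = [0, 1, 10, 3, 11, 5, 12, 7, 13, 2, 9, 8, 4, 6] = (2 10 9)(4 11 8 13 6 12)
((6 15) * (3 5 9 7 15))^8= (3 9 15)(5 7 6)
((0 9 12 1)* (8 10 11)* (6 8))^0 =((0 9 12 1)(6 8 10 11))^0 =(12)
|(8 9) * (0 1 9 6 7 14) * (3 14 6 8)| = 10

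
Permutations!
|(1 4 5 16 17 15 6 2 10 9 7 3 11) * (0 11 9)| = |(0 11 1 4 5 16 17 15 6 2 10)(3 9 7)| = 33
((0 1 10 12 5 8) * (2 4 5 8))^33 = ((0 1 10 12 8)(2 4 5))^33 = (0 12 1 8 10)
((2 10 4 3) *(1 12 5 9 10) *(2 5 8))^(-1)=((1 12 8 2)(3 5 9 10 4))^(-1)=(1 2 8 12)(3 4 10 9 5)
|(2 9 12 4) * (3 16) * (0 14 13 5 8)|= 20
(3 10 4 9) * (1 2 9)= (1 2 9 3 10 4)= [0, 2, 9, 10, 1, 5, 6, 7, 8, 3, 4]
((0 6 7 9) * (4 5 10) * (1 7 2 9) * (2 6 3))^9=((0 3 2 9)(1 7)(4 5 10))^9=(10)(0 3 2 9)(1 7)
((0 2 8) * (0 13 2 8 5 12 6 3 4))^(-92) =(0 3 12 2 8 4 6 5 13)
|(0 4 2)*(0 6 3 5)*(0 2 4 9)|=|(0 9)(2 6 3 5)|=4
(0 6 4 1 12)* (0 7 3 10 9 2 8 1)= [6, 12, 8, 10, 0, 5, 4, 3, 1, 2, 9, 11, 7]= (0 6 4)(1 12 7 3 10 9 2 8)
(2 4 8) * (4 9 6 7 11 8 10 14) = [0, 1, 9, 3, 10, 5, 7, 11, 2, 6, 14, 8, 12, 13, 4] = (2 9 6 7 11 8)(4 10 14)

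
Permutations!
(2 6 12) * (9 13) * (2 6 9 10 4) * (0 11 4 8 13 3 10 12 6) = (0 11 4 2 9 3 10 8 13 12) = [11, 1, 9, 10, 2, 5, 6, 7, 13, 3, 8, 4, 0, 12]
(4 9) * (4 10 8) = [0, 1, 2, 3, 9, 5, 6, 7, 4, 10, 8] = (4 9 10 8)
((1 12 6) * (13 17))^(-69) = (13 17)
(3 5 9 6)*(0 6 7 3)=(0 6)(3 5 9 7)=[6, 1, 2, 5, 4, 9, 0, 3, 8, 7]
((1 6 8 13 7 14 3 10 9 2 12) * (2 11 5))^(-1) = ((1 6 8 13 7 14 3 10 9 11 5 2 12))^(-1) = (1 12 2 5 11 9 10 3 14 7 13 8 6)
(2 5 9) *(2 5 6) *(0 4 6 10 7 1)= [4, 0, 10, 3, 6, 9, 2, 1, 8, 5, 7]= (0 4 6 2 10 7 1)(5 9)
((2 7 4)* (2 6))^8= (7)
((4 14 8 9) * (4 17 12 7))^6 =((4 14 8 9 17 12 7))^6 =(4 7 12 17 9 8 14)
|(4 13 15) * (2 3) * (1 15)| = |(1 15 4 13)(2 3)| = 4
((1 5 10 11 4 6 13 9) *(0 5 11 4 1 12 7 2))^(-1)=(0 2 7 12 9 13 6 4 10 5)(1 11)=((0 5 10 4 6 13 9 12 7 2)(1 11))^(-1)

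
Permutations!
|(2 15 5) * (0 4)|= 6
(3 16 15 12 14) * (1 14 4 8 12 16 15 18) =(1 14 3 15 16 18)(4 8 12) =[0, 14, 2, 15, 8, 5, 6, 7, 12, 9, 10, 11, 4, 13, 3, 16, 18, 17, 1]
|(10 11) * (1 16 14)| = 6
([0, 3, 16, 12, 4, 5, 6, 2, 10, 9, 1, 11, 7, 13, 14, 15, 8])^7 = (1 10 8 16 2 7 12 3)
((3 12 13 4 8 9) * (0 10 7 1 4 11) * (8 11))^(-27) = ((0 10 7 1 4 11)(3 12 13 8 9))^(-27) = (0 1)(3 8 12 9 13)(4 10)(7 11)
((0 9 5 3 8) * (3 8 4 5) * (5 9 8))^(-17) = (0 8)(3 4 9)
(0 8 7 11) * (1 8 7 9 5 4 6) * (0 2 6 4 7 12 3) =(0 12 3)(1 8 9 5 7 11 2 6) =[12, 8, 6, 0, 4, 7, 1, 11, 9, 5, 10, 2, 3]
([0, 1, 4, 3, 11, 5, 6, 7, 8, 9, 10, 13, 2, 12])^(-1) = [0, 1, 12, 3, 2, 5, 6, 7, 8, 9, 10, 4, 13, 11]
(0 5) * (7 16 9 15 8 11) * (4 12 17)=(0 5)(4 12 17)(7 16 9 15 8 11)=[5, 1, 2, 3, 12, 0, 6, 16, 11, 15, 10, 7, 17, 13, 14, 8, 9, 4]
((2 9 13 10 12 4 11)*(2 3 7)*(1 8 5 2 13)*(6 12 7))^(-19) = ((1 8 5 2 9)(3 6 12 4 11)(7 13 10))^(-19) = (1 8 5 2 9)(3 6 12 4 11)(7 10 13)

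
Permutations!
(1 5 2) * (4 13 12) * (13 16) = (1 5 2)(4 16 13 12) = [0, 5, 1, 3, 16, 2, 6, 7, 8, 9, 10, 11, 4, 12, 14, 15, 13]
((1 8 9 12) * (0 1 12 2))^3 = (12)(0 9 1 2 8)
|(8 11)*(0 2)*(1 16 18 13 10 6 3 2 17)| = |(0 17 1 16 18 13 10 6 3 2)(8 11)| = 10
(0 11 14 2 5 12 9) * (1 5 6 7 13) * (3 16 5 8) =(0 11 14 2 6 7 13 1 8 3 16 5 12 9) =[11, 8, 6, 16, 4, 12, 7, 13, 3, 0, 10, 14, 9, 1, 2, 15, 5]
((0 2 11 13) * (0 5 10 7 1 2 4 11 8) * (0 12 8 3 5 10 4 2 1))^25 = (0 10 11 5 2 7 13 4 3)(8 12) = ((0 2 3 5 4 11 13 10 7)(8 12))^25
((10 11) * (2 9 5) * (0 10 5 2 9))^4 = (0 9 11)(2 5 10) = ((0 10 11 5 9 2))^4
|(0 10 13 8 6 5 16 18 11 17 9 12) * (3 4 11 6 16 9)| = |(0 10 13 8 16 18 6 5 9 12)(3 4 11 17)| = 20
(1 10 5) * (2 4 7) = [0, 10, 4, 3, 7, 1, 6, 2, 8, 9, 5] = (1 10 5)(2 4 7)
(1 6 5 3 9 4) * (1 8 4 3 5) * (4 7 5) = (1 6)(3 9)(4 8 7 5) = [0, 6, 2, 9, 8, 4, 1, 5, 7, 3]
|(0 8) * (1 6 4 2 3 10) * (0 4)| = |(0 8 4 2 3 10 1 6)| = 8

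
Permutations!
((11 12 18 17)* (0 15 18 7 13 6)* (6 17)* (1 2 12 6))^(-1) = (0 6 11 17 13 7 12 2 1 18 15)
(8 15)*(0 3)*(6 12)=[3, 1, 2, 0, 4, 5, 12, 7, 15, 9, 10, 11, 6, 13, 14, 8]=(0 3)(6 12)(8 15)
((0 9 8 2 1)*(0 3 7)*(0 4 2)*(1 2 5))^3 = ((0 9 8)(1 3 7 4 5))^3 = (9)(1 4 3 5 7)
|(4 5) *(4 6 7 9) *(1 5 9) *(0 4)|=12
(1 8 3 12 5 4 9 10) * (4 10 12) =(1 8 3 4 9 12 5 10) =[0, 8, 2, 4, 9, 10, 6, 7, 3, 12, 1, 11, 5]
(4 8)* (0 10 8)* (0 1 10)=(1 10 8 4)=[0, 10, 2, 3, 1, 5, 6, 7, 4, 9, 8]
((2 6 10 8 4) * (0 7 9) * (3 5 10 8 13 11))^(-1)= (0 9 7)(2 4 8 6)(3 11 13 10 5)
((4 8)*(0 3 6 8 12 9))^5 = (0 12 8 3 9 4 6)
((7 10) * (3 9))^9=((3 9)(7 10))^9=(3 9)(7 10)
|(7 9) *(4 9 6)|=4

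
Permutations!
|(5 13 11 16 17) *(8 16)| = |(5 13 11 8 16 17)| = 6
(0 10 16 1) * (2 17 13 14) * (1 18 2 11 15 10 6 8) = (0 6 8 1)(2 17 13 14 11 15 10 16 18) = [6, 0, 17, 3, 4, 5, 8, 7, 1, 9, 16, 15, 12, 14, 11, 10, 18, 13, 2]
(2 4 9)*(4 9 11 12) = (2 9)(4 11 12) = [0, 1, 9, 3, 11, 5, 6, 7, 8, 2, 10, 12, 4]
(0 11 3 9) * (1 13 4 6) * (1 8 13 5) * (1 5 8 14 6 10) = [11, 8, 2, 9, 10, 5, 14, 7, 13, 0, 1, 3, 12, 4, 6] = (0 11 3 9)(1 8 13 4 10)(6 14)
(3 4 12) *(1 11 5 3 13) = (1 11 5 3 4 12 13) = [0, 11, 2, 4, 12, 3, 6, 7, 8, 9, 10, 5, 13, 1]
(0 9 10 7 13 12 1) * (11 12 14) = [9, 0, 2, 3, 4, 5, 6, 13, 8, 10, 7, 12, 1, 14, 11] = (0 9 10 7 13 14 11 12 1)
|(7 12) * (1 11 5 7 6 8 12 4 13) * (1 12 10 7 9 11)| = |(4 13 12 6 8 10 7)(5 9 11)| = 21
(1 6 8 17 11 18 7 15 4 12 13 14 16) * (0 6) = [6, 0, 2, 3, 12, 5, 8, 15, 17, 9, 10, 18, 13, 14, 16, 4, 1, 11, 7] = (0 6 8 17 11 18 7 15 4 12 13 14 16 1)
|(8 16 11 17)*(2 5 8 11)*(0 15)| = 4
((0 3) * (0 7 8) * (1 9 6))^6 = (9)(0 7)(3 8)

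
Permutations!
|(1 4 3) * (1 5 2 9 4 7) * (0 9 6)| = |(0 9 4 3 5 2 6)(1 7)| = 14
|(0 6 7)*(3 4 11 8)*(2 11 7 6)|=|(0 2 11 8 3 4 7)|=7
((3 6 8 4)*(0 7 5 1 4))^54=(0 6 4 5)(1 7 8 3)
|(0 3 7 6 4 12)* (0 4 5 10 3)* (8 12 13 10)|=|(3 7 6 5 8 12 4 13 10)|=9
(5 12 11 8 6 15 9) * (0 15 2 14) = (0 15 9 5 12 11 8 6 2 14) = [15, 1, 14, 3, 4, 12, 2, 7, 6, 5, 10, 8, 11, 13, 0, 9]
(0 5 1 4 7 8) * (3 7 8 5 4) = (0 4 8)(1 3 7 5) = [4, 3, 2, 7, 8, 1, 6, 5, 0]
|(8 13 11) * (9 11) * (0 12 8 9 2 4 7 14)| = |(0 12 8 13 2 4 7 14)(9 11)| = 8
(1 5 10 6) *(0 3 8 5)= (0 3 8 5 10 6 1)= [3, 0, 2, 8, 4, 10, 1, 7, 5, 9, 6]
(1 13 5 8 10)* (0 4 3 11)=(0 4 3 11)(1 13 5 8 10)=[4, 13, 2, 11, 3, 8, 6, 7, 10, 9, 1, 0, 12, 5]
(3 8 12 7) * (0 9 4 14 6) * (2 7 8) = [9, 1, 7, 2, 14, 5, 0, 3, 12, 4, 10, 11, 8, 13, 6] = (0 9 4 14 6)(2 7 3)(8 12)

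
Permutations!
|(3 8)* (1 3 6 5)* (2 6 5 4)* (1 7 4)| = |(1 3 8 5 7 4 2 6)| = 8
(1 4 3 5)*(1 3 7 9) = (1 4 7 9)(3 5) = [0, 4, 2, 5, 7, 3, 6, 9, 8, 1]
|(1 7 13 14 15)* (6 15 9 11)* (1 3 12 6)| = 12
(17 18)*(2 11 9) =[0, 1, 11, 3, 4, 5, 6, 7, 8, 2, 10, 9, 12, 13, 14, 15, 16, 18, 17] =(2 11 9)(17 18)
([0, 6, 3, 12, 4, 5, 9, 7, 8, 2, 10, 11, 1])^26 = (1 9 3)(2 12 6)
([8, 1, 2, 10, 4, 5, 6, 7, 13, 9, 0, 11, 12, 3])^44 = (0 10 3 13 8)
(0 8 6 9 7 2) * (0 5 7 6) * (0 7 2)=(0 8 7)(2 5)(6 9)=[8, 1, 5, 3, 4, 2, 9, 0, 7, 6]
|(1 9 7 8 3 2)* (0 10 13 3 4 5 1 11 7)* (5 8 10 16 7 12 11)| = 10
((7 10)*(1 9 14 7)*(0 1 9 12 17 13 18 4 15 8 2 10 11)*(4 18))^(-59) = ((18)(0 1 12 17 13 4 15 8 2 10 9 14 7 11))^(-59) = (18)(0 14 2 4 12 11 9 8 13 1 7 10 15 17)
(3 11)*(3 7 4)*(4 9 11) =(3 4)(7 9 11) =[0, 1, 2, 4, 3, 5, 6, 9, 8, 11, 10, 7]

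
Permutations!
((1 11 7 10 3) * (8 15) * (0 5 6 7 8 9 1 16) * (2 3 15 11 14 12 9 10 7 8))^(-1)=(0 16 3 2 11 8 6 5)(1 9 12 14)(10 15)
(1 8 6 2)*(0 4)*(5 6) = (0 4)(1 8 5 6 2) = [4, 8, 1, 3, 0, 6, 2, 7, 5]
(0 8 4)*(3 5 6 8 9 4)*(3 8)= [9, 1, 2, 5, 0, 6, 3, 7, 8, 4]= (0 9 4)(3 5 6)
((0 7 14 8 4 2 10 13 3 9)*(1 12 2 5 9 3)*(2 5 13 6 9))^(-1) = (0 9 6 10 2 5 12 1 13 4 8 14 7)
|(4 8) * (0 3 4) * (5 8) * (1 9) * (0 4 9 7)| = |(0 3 9 1 7)(4 5 8)| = 15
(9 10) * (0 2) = [2, 1, 0, 3, 4, 5, 6, 7, 8, 10, 9] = (0 2)(9 10)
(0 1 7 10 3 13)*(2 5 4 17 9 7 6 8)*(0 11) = [1, 6, 5, 13, 17, 4, 8, 10, 2, 7, 3, 0, 12, 11, 14, 15, 16, 9] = (0 1 6 8 2 5 4 17 9 7 10 3 13 11)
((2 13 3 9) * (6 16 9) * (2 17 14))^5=(2 9 3 14 16 13 17 6)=((2 13 3 6 16 9 17 14))^5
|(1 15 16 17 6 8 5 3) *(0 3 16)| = 20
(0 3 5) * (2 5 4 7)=(0 3 4 7 2 5)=[3, 1, 5, 4, 7, 0, 6, 2]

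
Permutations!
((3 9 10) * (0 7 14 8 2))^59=((0 7 14 8 2)(3 9 10))^59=(0 2 8 14 7)(3 10 9)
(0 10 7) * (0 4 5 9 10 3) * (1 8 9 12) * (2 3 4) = [4, 8, 3, 0, 5, 12, 6, 2, 9, 10, 7, 11, 1] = (0 4 5 12 1 8 9 10 7 2 3)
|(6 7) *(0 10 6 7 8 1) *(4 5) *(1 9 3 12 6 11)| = |(0 10 11 1)(3 12 6 8 9)(4 5)| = 20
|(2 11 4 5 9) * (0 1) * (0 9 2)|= 12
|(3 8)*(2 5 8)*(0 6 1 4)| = 4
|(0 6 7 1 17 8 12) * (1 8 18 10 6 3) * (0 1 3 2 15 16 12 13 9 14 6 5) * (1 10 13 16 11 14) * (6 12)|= 40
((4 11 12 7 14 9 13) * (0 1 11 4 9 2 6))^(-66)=(0 2 7 11)(1 6 14 12)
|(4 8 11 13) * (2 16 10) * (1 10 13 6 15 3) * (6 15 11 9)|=12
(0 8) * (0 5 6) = (0 8 5 6) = [8, 1, 2, 3, 4, 6, 0, 7, 5]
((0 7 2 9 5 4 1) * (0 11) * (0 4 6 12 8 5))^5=(0 7 2 9)(1 4 11)(5 6 12 8)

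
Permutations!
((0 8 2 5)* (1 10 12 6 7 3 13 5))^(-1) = (0 5 13 3 7 6 12 10 1 2 8)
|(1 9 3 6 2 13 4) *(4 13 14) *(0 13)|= |(0 13)(1 9 3 6 2 14 4)|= 14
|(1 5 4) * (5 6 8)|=5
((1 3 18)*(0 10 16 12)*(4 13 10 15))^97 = (0 12 16 10 13 4 15)(1 3 18)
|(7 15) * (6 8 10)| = |(6 8 10)(7 15)| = 6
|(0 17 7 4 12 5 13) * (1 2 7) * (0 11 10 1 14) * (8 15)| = |(0 17 14)(1 2 7 4 12 5 13 11 10)(8 15)| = 18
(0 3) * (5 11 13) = (0 3)(5 11 13) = [3, 1, 2, 0, 4, 11, 6, 7, 8, 9, 10, 13, 12, 5]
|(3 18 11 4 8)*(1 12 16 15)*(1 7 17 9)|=|(1 12 16 15 7 17 9)(3 18 11 4 8)|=35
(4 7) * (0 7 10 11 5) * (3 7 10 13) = (0 10 11 5)(3 7 4 13) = [10, 1, 2, 7, 13, 0, 6, 4, 8, 9, 11, 5, 12, 3]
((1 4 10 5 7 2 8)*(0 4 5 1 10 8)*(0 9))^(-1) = (0 9 2 7 5 1 10 8 4)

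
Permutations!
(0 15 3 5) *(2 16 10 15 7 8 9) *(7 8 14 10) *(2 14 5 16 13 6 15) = (0 8 9 14 10 2 13 6 15 3 16 7 5) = [8, 1, 13, 16, 4, 0, 15, 5, 9, 14, 2, 11, 12, 6, 10, 3, 7]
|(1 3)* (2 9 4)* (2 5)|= 4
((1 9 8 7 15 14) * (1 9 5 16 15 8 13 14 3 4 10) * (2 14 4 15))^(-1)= ((1 5 16 2 14 9 13 4 10)(3 15)(7 8))^(-1)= (1 10 4 13 9 14 2 16 5)(3 15)(7 8)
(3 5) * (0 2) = [2, 1, 0, 5, 4, 3] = (0 2)(3 5)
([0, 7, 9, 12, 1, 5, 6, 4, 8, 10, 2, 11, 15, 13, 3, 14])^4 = [0, 7, 9, 3, 1, 5, 6, 4, 8, 10, 2, 11, 12, 13, 14, 15]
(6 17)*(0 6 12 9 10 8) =(0 6 17 12 9 10 8) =[6, 1, 2, 3, 4, 5, 17, 7, 0, 10, 8, 11, 9, 13, 14, 15, 16, 12]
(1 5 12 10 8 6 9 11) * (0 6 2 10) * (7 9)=[6, 5, 10, 3, 4, 12, 7, 9, 2, 11, 8, 1, 0]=(0 6 7 9 11 1 5 12)(2 10 8)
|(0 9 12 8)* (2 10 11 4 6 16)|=|(0 9 12 8)(2 10 11 4 6 16)|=12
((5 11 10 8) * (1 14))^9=(1 14)(5 11 10 8)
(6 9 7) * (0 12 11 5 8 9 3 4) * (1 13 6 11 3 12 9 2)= (0 9 7 11 5 8 2 1 13 6 12 3 4)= [9, 13, 1, 4, 0, 8, 12, 11, 2, 7, 10, 5, 3, 6]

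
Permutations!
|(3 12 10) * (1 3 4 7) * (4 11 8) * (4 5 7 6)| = |(1 3 12 10 11 8 5 7)(4 6)| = 8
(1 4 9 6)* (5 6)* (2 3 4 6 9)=(1 6)(2 3 4)(5 9)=[0, 6, 3, 4, 2, 9, 1, 7, 8, 5]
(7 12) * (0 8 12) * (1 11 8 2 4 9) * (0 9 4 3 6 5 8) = (0 2 3 6 5 8 12 7 9 1 11) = [2, 11, 3, 6, 4, 8, 5, 9, 12, 1, 10, 0, 7]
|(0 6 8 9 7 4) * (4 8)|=3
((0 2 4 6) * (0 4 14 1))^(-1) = (0 1 14 2)(4 6)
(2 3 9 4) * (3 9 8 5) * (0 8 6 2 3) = (0 8 5)(2 9 4 3 6) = [8, 1, 9, 6, 3, 0, 2, 7, 5, 4]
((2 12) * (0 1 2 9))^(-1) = ((0 1 2 12 9))^(-1) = (0 9 12 2 1)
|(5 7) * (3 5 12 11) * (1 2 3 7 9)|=|(1 2 3 5 9)(7 12 11)|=15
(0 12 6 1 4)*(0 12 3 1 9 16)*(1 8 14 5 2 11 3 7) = [7, 4, 11, 8, 12, 2, 9, 1, 14, 16, 10, 3, 6, 13, 5, 15, 0] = (0 7 1 4 12 6 9 16)(2 11 3 8 14 5)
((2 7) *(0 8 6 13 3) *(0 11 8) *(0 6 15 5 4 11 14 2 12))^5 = ((0 6 13 3 14 2 7 12)(4 11 8 15 5))^5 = (15)(0 2 13 12 14 6 7 3)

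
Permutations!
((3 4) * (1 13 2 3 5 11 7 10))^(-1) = (1 10 7 11 5 4 3 2 13)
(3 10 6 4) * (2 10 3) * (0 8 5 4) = [8, 1, 10, 3, 2, 4, 0, 7, 5, 9, 6] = (0 8 5 4 2 10 6)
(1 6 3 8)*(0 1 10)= (0 1 6 3 8 10)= [1, 6, 2, 8, 4, 5, 3, 7, 10, 9, 0]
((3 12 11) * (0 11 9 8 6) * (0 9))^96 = ((0 11 3 12)(6 9 8))^96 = (12)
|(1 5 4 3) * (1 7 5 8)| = 4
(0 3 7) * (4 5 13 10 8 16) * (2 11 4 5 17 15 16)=[3, 1, 11, 7, 17, 13, 6, 0, 2, 9, 8, 4, 12, 10, 14, 16, 5, 15]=(0 3 7)(2 11 4 17 15 16 5 13 10 8)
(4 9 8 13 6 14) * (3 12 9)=(3 12 9 8 13 6 14 4)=[0, 1, 2, 12, 3, 5, 14, 7, 13, 8, 10, 11, 9, 6, 4]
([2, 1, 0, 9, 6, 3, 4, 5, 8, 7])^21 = (0 2)(3 9 7 5)(4 6)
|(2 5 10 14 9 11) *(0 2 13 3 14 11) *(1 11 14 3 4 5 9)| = |(0 2 9)(1 11 13 4 5 10 14)| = 21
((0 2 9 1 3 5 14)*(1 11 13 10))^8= ((0 2 9 11 13 10 1 3 5 14))^8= (0 5 1 13 9)(2 14 3 10 11)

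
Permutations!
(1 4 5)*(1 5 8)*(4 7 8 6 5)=(1 7 8)(4 6 5)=[0, 7, 2, 3, 6, 4, 5, 8, 1]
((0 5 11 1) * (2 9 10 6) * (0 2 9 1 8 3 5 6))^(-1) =((0 6 9 10)(1 2)(3 5 11 8))^(-1) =(0 10 9 6)(1 2)(3 8 11 5)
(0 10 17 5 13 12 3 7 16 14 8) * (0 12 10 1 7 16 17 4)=[1, 7, 2, 16, 0, 13, 6, 17, 12, 9, 4, 11, 3, 10, 8, 15, 14, 5]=(0 1 7 17 5 13 10 4)(3 16 14 8 12)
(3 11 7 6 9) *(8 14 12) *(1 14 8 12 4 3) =[0, 14, 2, 11, 3, 5, 9, 6, 8, 1, 10, 7, 12, 13, 4] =(1 14 4 3 11 7 6 9)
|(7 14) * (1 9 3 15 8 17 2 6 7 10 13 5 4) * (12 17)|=15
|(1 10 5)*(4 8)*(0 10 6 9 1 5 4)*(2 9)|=|(0 10 4 8)(1 6 2 9)|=4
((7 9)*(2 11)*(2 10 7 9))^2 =(2 10)(7 11)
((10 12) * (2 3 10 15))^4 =(2 15 12 10 3)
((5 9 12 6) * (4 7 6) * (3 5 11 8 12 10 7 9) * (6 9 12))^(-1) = (3 5)(4 12)(6 8 11)(7 10 9)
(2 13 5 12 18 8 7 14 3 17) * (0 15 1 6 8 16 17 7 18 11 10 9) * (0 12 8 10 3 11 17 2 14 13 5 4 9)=(0 15 1 6 10)(2 5 8 18 16)(3 7 13 4 9 12 17 14 11)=[15, 6, 5, 7, 9, 8, 10, 13, 18, 12, 0, 3, 17, 4, 11, 1, 2, 14, 16]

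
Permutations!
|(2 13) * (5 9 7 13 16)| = |(2 16 5 9 7 13)| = 6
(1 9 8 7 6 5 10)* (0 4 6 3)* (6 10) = (0 4 10 1 9 8 7 3)(5 6) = [4, 9, 2, 0, 10, 6, 5, 3, 7, 8, 1]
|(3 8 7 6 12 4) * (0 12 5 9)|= 9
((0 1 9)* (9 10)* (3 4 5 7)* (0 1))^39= (10)(3 7 5 4)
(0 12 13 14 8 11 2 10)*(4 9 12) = (0 4 9 12 13 14 8 11 2 10) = [4, 1, 10, 3, 9, 5, 6, 7, 11, 12, 0, 2, 13, 14, 8]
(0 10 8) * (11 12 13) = (0 10 8)(11 12 13) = [10, 1, 2, 3, 4, 5, 6, 7, 0, 9, 8, 12, 13, 11]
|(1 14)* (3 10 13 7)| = |(1 14)(3 10 13 7)| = 4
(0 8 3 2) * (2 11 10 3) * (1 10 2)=(0 8 1 10 3 11 2)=[8, 10, 0, 11, 4, 5, 6, 7, 1, 9, 3, 2]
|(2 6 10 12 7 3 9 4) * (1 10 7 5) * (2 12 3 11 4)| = |(1 10 3 9 2 6 7 11 4 12 5)| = 11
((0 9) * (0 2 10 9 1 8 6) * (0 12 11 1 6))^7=((0 6 12 11 1 8)(2 10 9))^7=(0 6 12 11 1 8)(2 10 9)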